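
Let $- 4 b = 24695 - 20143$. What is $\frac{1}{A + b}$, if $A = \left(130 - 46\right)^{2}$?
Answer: $\frac{1}{5918} \approx 0.00016898$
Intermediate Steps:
$A = 7056$ ($A = 84^{2} = 7056$)
$b = -1138$ ($b = - \frac{24695 - 20143}{4} = \left(- \frac{1}{4}\right) 4552 = -1138$)
$\frac{1}{A + b} = \frac{1}{7056 - 1138} = \frac{1}{5918}$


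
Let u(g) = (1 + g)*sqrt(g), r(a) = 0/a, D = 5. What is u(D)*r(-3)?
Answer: 0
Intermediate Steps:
r(a) = 0
u(g) = sqrt(g)*(1 + g)
u(D)*r(-3) = (sqrt(5)*(1 + 5))*0 = (sqrt(5)*6)*0 = (6*sqrt(5))*0 = 0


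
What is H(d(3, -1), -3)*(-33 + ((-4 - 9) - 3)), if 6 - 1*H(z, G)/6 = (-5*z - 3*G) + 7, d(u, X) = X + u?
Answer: 0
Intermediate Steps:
H(z, G) = -6 + 18*G + 30*z (H(z, G) = 36 - 6*((-5*z - 3*G) + 7) = 36 - 6*(7 - 5*z - 3*G) = 36 + (-42 + 18*G + 30*z) = -6 + 18*G + 30*z)
H(d(3, -1), -3)*(-33 + ((-4 - 9) - 3)) = (-6 + 18*(-3) + 30*(-1 + 3))*(-33 + ((-4 - 9) - 3)) = (-6 - 54 + 30*2)*(-33 + (-13 - 3)) = (-6 - 54 + 60)*(-33 - 16) = 0*(-49) = 0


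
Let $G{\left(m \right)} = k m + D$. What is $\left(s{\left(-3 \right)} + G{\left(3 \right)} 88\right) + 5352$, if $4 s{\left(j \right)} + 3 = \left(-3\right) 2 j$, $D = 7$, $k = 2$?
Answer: $\frac{25999}{4} \approx 6499.8$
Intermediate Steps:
$G{\left(m \right)} = 7 + 2 m$ ($G{\left(m \right)} = 2 m + 7 = 7 + 2 m$)
$s{\left(j \right)} = - \frac{3}{4} - \frac{3 j}{2}$ ($s{\left(j \right)} = - \frac{3}{4} + \frac{\left(-3\right) 2 j}{4} = - \frac{3}{4} + \frac{\left(-6\right) j}{4} = - \frac{3}{4} - \frac{3 j}{2}$)
$\left(s{\left(-3 \right)} + G{\left(3 \right)} 88\right) + 5352 = \left(\left(- \frac{3}{4} - - \frac{9}{2}\right) + \left(7 + 2 \cdot 3\right) 88\right) + 5352 = \left(\left(- \frac{3}{4} + \frac{9}{2}\right) + \left(7 + 6\right) 88\right) + 5352 = \left(\frac{15}{4} + 13 \cdot 88\right) + 5352 = \left(\frac{15}{4} + 1144\right) + 5352 = \frac{4591}{4} + 5352 = \frac{25999}{4}$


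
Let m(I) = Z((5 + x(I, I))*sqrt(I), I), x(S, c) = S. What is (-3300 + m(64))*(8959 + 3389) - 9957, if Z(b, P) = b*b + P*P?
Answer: 3772304043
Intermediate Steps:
Z(b, P) = P**2 + b**2 (Z(b, P) = b**2 + P**2 = P**2 + b**2)
m(I) = I**2 + I*(5 + I)**2 (m(I) = I**2 + ((5 + I)*sqrt(I))**2 = I**2 + (sqrt(I)*(5 + I))**2 = I**2 + I*(5 + I)**2)
(-3300 + m(64))*(8959 + 3389) - 9957 = (-3300 + 64*(64 + (5 + 64)**2))*(8959 + 3389) - 9957 = (-3300 + 64*(64 + 69**2))*12348 - 9957 = (-3300 + 64*(64 + 4761))*12348 - 9957 = (-3300 + 64*4825)*12348 - 9957 = (-3300 + 308800)*12348 - 9957 = 305500*12348 - 9957 = 3772314000 - 9957 = 3772304043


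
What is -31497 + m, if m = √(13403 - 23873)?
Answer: -31497 + I*√10470 ≈ -31497.0 + 102.32*I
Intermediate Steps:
m = I*√10470 (m = √(-10470) = I*√10470 ≈ 102.32*I)
-31497 + m = -31497 + I*√10470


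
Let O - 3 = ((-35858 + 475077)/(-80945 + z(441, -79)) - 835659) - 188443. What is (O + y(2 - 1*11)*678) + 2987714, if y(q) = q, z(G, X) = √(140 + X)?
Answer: 12825771601656577/6552092964 - 439219*√61/6552092964 ≈ 1.9575e+6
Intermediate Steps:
O = -1024099 + 439219/(-80945 + √61) (O = 3 + (((-35858 + 475077)/(-80945 + √(140 - 79)) - 835659) - 188443) = 3 + ((439219/(-80945 + √61) - 835659) - 188443) = 3 + ((-835659 + 439219/(-80945 + √61)) - 188443) = 3 + (-1024102 + 439219/(-80945 + √61)) = -1024099 + 439219/(-80945 + √61) ≈ -1.0241e+6)
(O + y(2 - 1*11)*678) + 2987714 = ((-6710027404921391/6552092964 - 439219*√61/6552092964) + (2 - 1*11)*678) + 2987714 = ((-6710027404921391/6552092964 - 439219*√61/6552092964) + (2 - 11)*678) + 2987714 = ((-6710027404921391/6552092964 - 439219*√61/6552092964) - 9*678) + 2987714 = ((-6710027404921391/6552092964 - 439219*√61/6552092964) - 6102) + 2987714 = (-6750008276187719/6552092964 - 439219*√61/6552092964) + 2987714 = 12825771601656577/6552092964 - 439219*√61/6552092964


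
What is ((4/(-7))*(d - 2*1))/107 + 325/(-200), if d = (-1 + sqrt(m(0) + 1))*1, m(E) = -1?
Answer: -9641/5992 ≈ -1.6090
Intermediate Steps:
d = -1 (d = (-1 + sqrt(-1 + 1))*1 = (-1 + sqrt(0))*1 = (-1 + 0)*1 = -1*1 = -1)
((4/(-7))*(d - 2*1))/107 + 325/(-200) = ((4/(-7))*(-1 - 2*1))/107 + 325/(-200) = ((-1/7*4)*(-1 - 2))*(1/107) + 325*(-1/200) = -4/7*(-3)*(1/107) - 13/8 = (12/7)*(1/107) - 13/8 = 12/749 - 13/8 = -9641/5992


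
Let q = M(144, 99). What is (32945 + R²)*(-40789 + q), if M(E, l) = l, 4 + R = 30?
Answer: -1368038490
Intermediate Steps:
R = 26 (R = -4 + 30 = 26)
q = 99
(32945 + R²)*(-40789 + q) = (32945 + 26²)*(-40789 + 99) = (32945 + 676)*(-40690) = 33621*(-40690) = -1368038490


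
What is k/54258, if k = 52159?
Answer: 52159/54258 ≈ 0.96131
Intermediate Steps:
k/54258 = 52159/54258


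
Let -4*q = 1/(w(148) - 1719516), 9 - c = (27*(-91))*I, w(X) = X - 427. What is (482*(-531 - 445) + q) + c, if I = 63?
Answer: -2171289341759/6879180 ≈ -3.1563e+5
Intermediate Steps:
w(X) = -427 + X
c = 154800 (c = 9 - 27*(-91)*63 = 9 - (-2457)*63 = 9 - 1*(-154791) = 9 + 154791 = 154800)
q = 1/6879180 (q = -1/(4*((-427 + 148) - 1719516)) = -1/(4*(-279 - 1719516)) = -1/4/(-1719795) = -1/4*(-1/1719795) = 1/6879180 ≈ 1.4537e-7)
(482*(-531 - 445) + q) + c = (482*(-531 - 445) + 1/6879180) + 154800 = (482*(-976) + 1/6879180) + 154800 = (-470432 + 1/6879180) + 154800 = -3236186405759/6879180 + 154800 = -2171289341759/6879180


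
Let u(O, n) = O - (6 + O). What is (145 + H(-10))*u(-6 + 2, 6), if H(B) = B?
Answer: -810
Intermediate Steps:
u(O, n) = -6 (u(O, n) = O + (-6 - O) = -6)
(145 + H(-10))*u(-6 + 2, 6) = (145 - 10)*(-6) = 135*(-6) = -810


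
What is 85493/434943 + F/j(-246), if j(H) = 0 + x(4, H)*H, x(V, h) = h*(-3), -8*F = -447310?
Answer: -31791187/285322608 ≈ -0.11142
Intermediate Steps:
F = 223655/4 (F = -⅛*(-447310) = 223655/4 ≈ 55914.)
x(V, h) = -3*h
j(H) = -3*H² (j(H) = 0 + (-3*H)*H = 0 - 3*H² = -3*H²)
85493/434943 + F/j(-246) = 85493/434943 + 223655/(4*((-3*(-246)²))) = 85493*(1/434943) + 223655/(4*((-3*60516))) = 85493/434943 + (223655/4)/(-181548) = 85493/434943 + (223655/4)*(-1/181548) = 85493/434943 - 5455/17712 = -31791187/285322608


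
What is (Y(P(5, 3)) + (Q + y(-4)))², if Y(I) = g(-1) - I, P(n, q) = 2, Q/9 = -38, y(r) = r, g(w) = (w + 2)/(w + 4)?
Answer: 1087849/9 ≈ 1.2087e+5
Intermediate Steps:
g(w) = (2 + w)/(4 + w)
Q = -342 (Q = 9*(-38) = -342)
Y(I) = ⅓ - I (Y(I) = (2 - 1)/(4 - 1) - I = 1/3 - I = (⅓)*1 - I = ⅓ - I)
(Y(P(5, 3)) + (Q + y(-4)))² = ((⅓ - 1*2) + (-342 - 4))² = ((⅓ - 2) - 346)² = (-5/3 - 346)² = (-1043/3)² = 1087849/9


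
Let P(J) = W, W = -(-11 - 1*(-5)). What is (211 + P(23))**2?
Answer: 47089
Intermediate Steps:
W = 6 (W = -(-11 + 5) = -1*(-6) = 6)
P(J) = 6
(211 + P(23))**2 = (211 + 6)**2 = 217**2 = 47089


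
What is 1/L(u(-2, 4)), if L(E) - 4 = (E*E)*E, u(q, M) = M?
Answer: 1/68 ≈ 0.014706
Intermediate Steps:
L(E) = 4 + E**3 (L(E) = 4 + (E*E)*E = 4 + E**2*E = 4 + E**3)
1/L(u(-2, 4)) = 1/(4 + 4**3) = 1/(4 + 64) = 1/68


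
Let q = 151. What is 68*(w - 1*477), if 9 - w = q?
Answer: -42092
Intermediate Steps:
w = -142 (w = 9 - 1*151 = 9 - 151 = -142)
68*(w - 1*477) = 68*(-142 - 1*477) = 68*(-142 - 477) = 68*(-619) = -42092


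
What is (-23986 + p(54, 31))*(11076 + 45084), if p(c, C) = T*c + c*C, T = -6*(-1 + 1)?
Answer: -1253041920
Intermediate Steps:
T = 0 (T = -6*0 = 0)
p(c, C) = C*c (p(c, C) = 0*c + c*C = 0 + C*c = C*c)
(-23986 + p(54, 31))*(11076 + 45084) = (-23986 + 31*54)*(11076 + 45084) = (-23986 + 1674)*56160 = -22312*56160 = -1253041920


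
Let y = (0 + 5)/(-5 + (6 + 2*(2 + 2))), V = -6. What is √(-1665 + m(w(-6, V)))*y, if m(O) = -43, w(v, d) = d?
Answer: 10*I*√427/9 ≈ 22.96*I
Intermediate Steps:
y = 5/9 (y = 5/(-5 + (6 + 2*4)) = 5/(-5 + (6 + 8)) = 5/(-5 + 14) = 5/9 ≈ 0.55556)
√(-1665 + m(w(-6, V)))*y = √(-1665 - 43)*(5/9) = √(-1708)*(5/9) = (2*I*√427)*(5/9) = 10*I*√427/9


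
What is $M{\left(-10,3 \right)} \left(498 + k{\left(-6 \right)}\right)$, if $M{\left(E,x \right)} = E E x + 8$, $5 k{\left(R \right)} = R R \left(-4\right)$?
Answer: $\frac{722568}{5} \approx 1.4451 \cdot 10^{5}$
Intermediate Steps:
$k{\left(R \right)} = - \frac{4 R^{2}}{5}$ ($k{\left(R \right)} = \frac{R R \left(-4\right)}{5} = \frac{R^{2} \left(-4\right)}{5} = \frac{\left(-4\right) R^{2}}{5} = - \frac{4 R^{2}}{5}$)
$M{\left(E,x \right)} = 8 + x E^{2}$ ($M{\left(E,x \right)} = E^{2} x + 8 = x E^{2} + 8 = 8 + x E^{2}$)
$M{\left(-10,3 \right)} \left(498 + k{\left(-6 \right)}\right) = \left(8 + 3 \left(-10\right)^{2}\right) \left(498 - \frac{4 \left(-6\right)^{2}}{5}\right) = \left(8 + 3 \cdot 100\right) \left(498 - \frac{144}{5}\right) = \left(8 + 300\right) \left(498 - \frac{144}{5}\right) = 308 \cdot \frac{2346}{5} = \frac{722568}{5}$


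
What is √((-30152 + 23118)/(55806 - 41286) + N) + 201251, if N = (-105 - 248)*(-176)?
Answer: 201251 + √6765686445/330 ≈ 2.0150e+5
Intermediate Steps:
N = 62128 (N = -353*(-176) = 62128)
√((-30152 + 23118)/(55806 - 41286) + N) + 201251 = √((-30152 + 23118)/(55806 - 41286) + 62128) + 201251 = √(-7034/14520 + 62128) + 201251 = √(-7034*1/14520 + 62128) + 201251 = √(-3517/7260 + 62128) + 201251 = √(451045763/7260) + 201251 = √6765686445/330 + 201251 = 201251 + √6765686445/330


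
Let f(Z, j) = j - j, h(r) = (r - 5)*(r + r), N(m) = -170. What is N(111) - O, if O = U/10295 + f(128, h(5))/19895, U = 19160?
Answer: -353862/2059 ≈ -171.86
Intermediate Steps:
h(r) = 2*r*(-5 + r) (h(r) = (-5 + r)*(2*r) = 2*r*(-5 + r))
f(Z, j) = 0
O = 3832/2059 (O = 19160/10295 + 0/19895 = 19160*(1/10295) + 0*(1/19895) = 3832/2059 + 0 = 3832/2059 ≈ 1.8611)
N(111) - O = -170 - 1*3832/2059 = -170 - 3832/2059 = -353862/2059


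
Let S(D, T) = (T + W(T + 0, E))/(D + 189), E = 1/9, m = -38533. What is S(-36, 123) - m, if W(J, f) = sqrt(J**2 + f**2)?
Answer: 1965224/51 + 5*sqrt(49018)/1377 ≈ 38535.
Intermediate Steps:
E = 1/9 ≈ 0.11111
S(D, T) = (T + sqrt(1/81 + T**2))/(189 + D) (S(D, T) = (T + sqrt((T + 0)**2 + (1/9)**2))/(D + 189) = (T + sqrt(T**2 + 1/81))/(189 + D) = (T + sqrt(1/81 + T**2))/(189 + D))
S(-36, 123) - m = (123 + sqrt(1 + 81*123**2)/9)/(189 - 36) - 1*(-38533) = (123 + sqrt(1 + 81*15129)/9)/153 + 38533 = (123 + sqrt(1 + 1225449)/9)/153 + 38533 = (123 + sqrt(1225450)/9)/153 + 38533 = (123 + (5*sqrt(49018))/9)/153 + 38533 = (123 + 5*sqrt(49018)/9)/153 + 38533 = (41/51 + 5*sqrt(49018)/1377) + 38533 = 1965224/51 + 5*sqrt(49018)/1377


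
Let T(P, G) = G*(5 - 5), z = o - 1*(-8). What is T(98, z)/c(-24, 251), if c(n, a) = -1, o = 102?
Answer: 0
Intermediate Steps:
z = 110 (z = 102 - 1*(-8) = 102 + 8 = 110)
T(P, G) = 0 (T(P, G) = G*0 = 0)
T(98, z)/c(-24, 251) = 0/(-1) = 0*(-1) = 0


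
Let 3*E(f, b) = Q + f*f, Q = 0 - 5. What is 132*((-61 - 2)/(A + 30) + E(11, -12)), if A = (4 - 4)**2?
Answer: 24134/5 ≈ 4826.8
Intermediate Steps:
A = 0 (A = 0**2 = 0)
Q = -5
E(f, b) = -5/3 + f**2/3 (E(f, b) = (-5 + f*f)/3 = (-5 + f**2)/3 = -5/3 + f**2/3)
132*((-61 - 2)/(A + 30) + E(11, -12)) = 132*((-61 - 2)/(0 + 30) + (-5/3 + (1/3)*11**2)) = 132*(-63/30 + (-5/3 + (1/3)*121)) = 132*(-63*1/30 + (-5/3 + 121/3)) = 132*(-21/10 + 116/3) = 132*(1097/30) = 24134/5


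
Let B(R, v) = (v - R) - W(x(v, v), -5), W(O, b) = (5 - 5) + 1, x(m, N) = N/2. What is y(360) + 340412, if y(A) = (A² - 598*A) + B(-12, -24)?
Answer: 254719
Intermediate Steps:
x(m, N) = N/2 (x(m, N) = N*(½) = N/2)
W(O, b) = 1 (W(O, b) = 0 + 1 = 1)
B(R, v) = -1 + v - R (B(R, v) = (v - R) - 1*1 = (v - R) - 1 = -1 + v - R)
y(A) = -13 + A² - 598*A (y(A) = (A² - 598*A) + (-1 - 24 - 1*(-12)) = (A² - 598*A) + (-1 - 24 + 12) = (A² - 598*A) - 13 = -13 + A² - 598*A)
y(360) + 340412 = (-13 + 360² - 598*360) + 340412 = (-13 + 129600 - 215280) + 340412 = -85693 + 340412 = 254719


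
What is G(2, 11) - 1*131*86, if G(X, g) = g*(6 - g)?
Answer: -11321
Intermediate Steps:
G(2, 11) - 1*131*86 = 11*(6 - 1*11) - 1*131*86 = 11*(6 - 11) - 131*86 = 11*(-5) - 11266 = -55 - 11266 = -11321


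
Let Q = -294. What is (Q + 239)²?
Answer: 3025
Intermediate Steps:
(Q + 239)² = (-294 + 239)² = (-55)² = 3025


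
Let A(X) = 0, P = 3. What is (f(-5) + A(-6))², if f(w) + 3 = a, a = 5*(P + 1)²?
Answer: 5929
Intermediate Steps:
a = 80 (a = 5*(3 + 1)² = 5*4² = 5*16 = 80)
f(w) = 77 (f(w) = -3 + 80 = 77)
(f(-5) + A(-6))² = (77 + 0)² = 77² = 5929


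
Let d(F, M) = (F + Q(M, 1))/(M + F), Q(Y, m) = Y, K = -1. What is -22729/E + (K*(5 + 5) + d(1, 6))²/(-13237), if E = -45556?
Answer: 42453391/86146396 ≈ 0.49281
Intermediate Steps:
d(F, M) = 1 (d(F, M) = (F + M)/(M + F) = (F + M)/(F + M) = 1)
-22729/E + (K*(5 + 5) + d(1, 6))²/(-13237) = -22729/(-45556) + (-(5 + 5) + 1)²/(-13237) = -22729*(-1/45556) + (-1*10 + 1)²*(-1/13237) = 3247/6508 + (-10 + 1)²*(-1/13237) = 3247/6508 + (-9)²*(-1/13237) = 3247/6508 + 81*(-1/13237) = 3247/6508 - 81/13237 = 42453391/86146396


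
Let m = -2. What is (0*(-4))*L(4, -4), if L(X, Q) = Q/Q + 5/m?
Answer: 0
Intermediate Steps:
L(X, Q) = -3/2 (L(X, Q) = Q/Q + 5/(-2) = 1 + 5*(-½) = 1 - 5/2 = -3/2)
(0*(-4))*L(4, -4) = (0*(-4))*(-3/2) = 0*(-3/2) = 0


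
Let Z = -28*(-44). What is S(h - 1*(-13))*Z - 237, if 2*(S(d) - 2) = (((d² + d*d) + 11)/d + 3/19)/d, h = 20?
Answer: 593057/171 ≈ 3468.2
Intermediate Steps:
Z = 1232
S(d) = 2 + (3/19 + (11 + 2*d²)/d)/(2*d) (S(d) = 2 + ((((d² + d*d) + 11)/d + 3/19)/d)/2 = 2 + ((((d² + d²) + 11)/d + 3*(1/19))/d)/2 = 2 + (((2*d² + 11)/d + 3/19)/d)/2 = 2 + (((11 + 2*d²)/d + 3/19)/d)/2 = 2 + ((3/19 + (11 + 2*d²)/d)/d)/2 = 2 + (3/19 + (11 + 2*d²)/d)/(2*d))
S(h - 1*(-13))*Z - 237 = (3 + 3/(38*(20 - 1*(-13))) + 11/(2*(20 - 1*(-13))²))*1232 - 237 = (3 + 3/(38*(20 + 13)) + 11/(2*(20 + 13)²))*1232 - 237 = (3 + (3/38)/33 + (11/2)/33²)*1232 - 237 = (3 + (3/38)*(1/33) + (11/2)*(1/1089))*1232 - 237 = (3 + 1/418 + 1/198)*1232 - 237 = (5657/1881)*1232 - 237 = 633584/171 - 237 = 593057/171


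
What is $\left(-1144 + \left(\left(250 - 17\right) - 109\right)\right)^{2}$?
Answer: $1040400$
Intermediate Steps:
$\left(-1144 + \left(\left(250 - 17\right) - 109\right)\right)^{2} = \left(-1144 + \left(233 - 109\right)\right)^{2} = \left(-1144 + 124\right)^{2} = \left(-1020\right)^{2} = 1040400$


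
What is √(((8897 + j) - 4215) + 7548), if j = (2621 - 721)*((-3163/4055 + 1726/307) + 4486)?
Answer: √529690139212758410/248977 ≈ 2923.2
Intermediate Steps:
j = 2124421159620/248977 (j = 1900*((-3163*1/4055 + 1726*(1/307)) + 4486) = 1900*((-3163/4055 + 1726/307) + 4486) = 1900*(6027889/1244885 + 4486) = 1900*(5590581999/1244885) = 2124421159620/248977 ≈ 8.5326e+6)
√(((8897 + j) - 4215) + 7548) = √(((8897 + 2124421159620/248977) - 4215) + 7548) = √((2126636307989/248977 - 4215) + 7548) = √(2125586869934/248977 + 7548) = √(2127466148330/248977) = √529690139212758410/248977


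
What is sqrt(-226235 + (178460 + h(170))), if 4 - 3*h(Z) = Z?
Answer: I*sqrt(430473)/3 ≈ 218.7*I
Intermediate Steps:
h(Z) = 4/3 - Z/3
sqrt(-226235 + (178460 + h(170))) = sqrt(-226235 + (178460 + (4/3 - 1/3*170))) = sqrt(-226235 + (178460 + (4/3 - 170/3))) = sqrt(-226235 + (178460 - 166/3)) = sqrt(-226235 + 535214/3) = sqrt(-143491/3) = I*sqrt(430473)/3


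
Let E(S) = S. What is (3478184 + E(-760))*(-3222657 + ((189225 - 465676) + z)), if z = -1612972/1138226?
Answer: -6924902711578990560/569113 ≈ -1.2168e+13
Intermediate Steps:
z = -806486/569113 (z = -1612972*1/1138226 = -806486/569113 ≈ -1.4171)
(3478184 + E(-760))*(-3222657 + ((189225 - 465676) + z)) = (3478184 - 760)*(-3222657 + ((189225 - 465676) - 806486/569113)) = 3477424*(-3222657 + (-276451 - 806486/569113)) = 3477424*(-3222657 - 157332664449/569113) = 3477424*(-1991388657690/569113) = -6924902711578990560/569113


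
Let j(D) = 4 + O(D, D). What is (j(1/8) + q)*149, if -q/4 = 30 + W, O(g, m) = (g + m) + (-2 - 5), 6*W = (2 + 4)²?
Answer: -87463/4 ≈ -21866.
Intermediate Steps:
W = 6 (W = (2 + 4)²/6 = (⅙)*6² = (⅙)*36 = 6)
O(g, m) = -7 + g + m (O(g, m) = (g + m) - 7 = -7 + g + m)
q = -144 (q = -4*(30 + 6) = -4*36 = -144)
j(D) = -3 + 2*D (j(D) = 4 + (-7 + D + D) = 4 + (-7 + 2*D) = -3 + 2*D)
(j(1/8) + q)*149 = ((-3 + 2/8) - 144)*149 = ((-3 + 2*(⅛)) - 144)*149 = ((-3 + ¼) - 144)*149 = (-11/4 - 144)*149 = -587/4*149 = -87463/4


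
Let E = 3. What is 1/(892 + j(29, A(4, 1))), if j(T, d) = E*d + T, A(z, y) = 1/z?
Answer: 4/3687 ≈ 0.0010849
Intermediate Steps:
j(T, d) = T + 3*d (j(T, d) = 3*d + T = T + 3*d)
1/(892 + j(29, A(4, 1))) = 1/(892 + (29 + 3/4)) = 1/(892 + 119/4) = 1/(3687/4) = 4/3687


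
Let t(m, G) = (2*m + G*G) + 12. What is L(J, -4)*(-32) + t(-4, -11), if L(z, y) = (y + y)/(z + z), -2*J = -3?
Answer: 631/3 ≈ 210.33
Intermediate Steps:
t(m, G) = 12 + G**2 + 2*m (t(m, G) = (2*m + G**2) + 12 = (G**2 + 2*m) + 12 = 12 + G**2 + 2*m)
J = 3/2 (J = -1/2*(-3) = 3/2 ≈ 1.5000)
L(z, y) = y/z (L(z, y) = (2*y)/((2*z)) = (2*y)*(1/(2*z)) = y/z)
L(J, -4)*(-32) + t(-4, -11) = -4/3/2*(-32) + (12 + (-11)**2 + 2*(-4)) = -4*2/3*(-32) + (12 + 121 - 8) = -8/3*(-32) + 125 = 256/3 + 125 = 631/3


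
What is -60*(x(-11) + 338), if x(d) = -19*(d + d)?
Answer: -45360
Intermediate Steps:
x(d) = -38*d
-60*(x(-11) + 338) = -60*(-38*(-11) + 338) = -60*(418 + 338) = -60*756 = -45360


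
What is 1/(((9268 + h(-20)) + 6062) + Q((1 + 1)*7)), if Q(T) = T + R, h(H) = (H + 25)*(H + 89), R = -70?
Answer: 1/15619 ≈ 6.4025e-5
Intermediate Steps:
h(H) = (25 + H)*(89 + H)
Q(T) = -70 + T (Q(T) = T - 70 = -70 + T)
1/(((9268 + h(-20)) + 6062) + Q((1 + 1)*7)) = 1/(((9268 + (2225 + (-20)² + 114*(-20))) + 6062) + (-70 + (1 + 1)*7)) = 1/(((9268 + (2225 + 400 - 2280)) + 6062) + (-70 + 2*7)) = 1/(((9268 + 345) + 6062) + (-70 + 14)) = 1/((9613 + 6062) - 56) = 1/(15675 - 56) = 1/15619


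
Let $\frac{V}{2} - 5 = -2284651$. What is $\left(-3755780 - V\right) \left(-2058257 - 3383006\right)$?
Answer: $-4426532745656$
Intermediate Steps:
$V = -4569292$ ($V = 10 + 2 \left(-2284651\right) = 10 - 4569302 = -4569292$)
$\left(-3755780 - V\right) \left(-2058257 - 3383006\right) = \left(-3755780 - -4569292\right) \left(-2058257 - 3383006\right) = \left(-3755780 + 4569292\right) \left(-5441263\right) = 813512 \left(-5441263\right) = -4426532745656$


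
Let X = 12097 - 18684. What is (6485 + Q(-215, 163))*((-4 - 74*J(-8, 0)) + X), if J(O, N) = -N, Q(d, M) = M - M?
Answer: -42742635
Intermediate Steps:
Q(d, M) = 0
X = -6587
(6485 + Q(-215, 163))*((-4 - 74*J(-8, 0)) + X) = (6485 + 0)*((-4 - (-74)*0) - 6587) = 6485*((-4 - 74*0) - 6587) = 6485*((-4 + 0) - 6587) = 6485*(-4 - 6587) = 6485*(-6591) = -42742635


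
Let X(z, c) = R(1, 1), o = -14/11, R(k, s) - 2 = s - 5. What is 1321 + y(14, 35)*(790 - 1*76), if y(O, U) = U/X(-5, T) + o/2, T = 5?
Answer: -127912/11 ≈ -11628.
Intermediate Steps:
R(k, s) = -3 + s (R(k, s) = 2 + (s - 5) = 2 + (-5 + s) = -3 + s)
o = -14/11 (o = -14*1/11 = -14/11 ≈ -1.2727)
X(z, c) = -2 (X(z, c) = -3 + 1 = -2)
y(O, U) = -7/11 - U/2 (y(O, U) = U/(-2) - 14/11/2 = U*(-1/2) - 14/11*1/2 = -U/2 - 7/11 = -7/11 - U/2)
1321 + y(14, 35)*(790 - 1*76) = 1321 + (-7/11 - 1/2*35)*(790 - 1*76) = 1321 + (-7/11 - 35/2)*(790 - 76) = 1321 - 399/22*714 = 1321 - 142443/11 = -127912/11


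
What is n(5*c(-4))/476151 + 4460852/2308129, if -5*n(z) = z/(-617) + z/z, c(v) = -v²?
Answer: 6552659140145507/3390470318612715 ≈ 1.9327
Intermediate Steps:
n(z) = -⅕ + z/3085 (n(z) = -(z/(-617) + z/z)/5 = -(z*(-1/617) + 1)/5 = -(-z/617 + 1)/5 = -(1 - z/617)/5 = -⅕ + z/3085)
n(5*c(-4))/476151 + 4460852/2308129 = (-⅕ + (5*(-1*(-4)²))/3085)/476151 + 4460852/2308129 = (-⅕ + (5*(-1*16))/3085)*(1/476151) + 4460852*(1/2308129) = (-⅕ + (5*(-16))/3085)*(1/476151) + 4460852/2308129 = (-⅕ + (1/3085)*(-80))*(1/476151) + 4460852/2308129 = (-⅕ - 16/617)*(1/476151) + 4460852/2308129 = -697/3085*1/476151 + 4460852/2308129 = -697/1468925835 + 4460852/2308129 = 6552659140145507/3390470318612715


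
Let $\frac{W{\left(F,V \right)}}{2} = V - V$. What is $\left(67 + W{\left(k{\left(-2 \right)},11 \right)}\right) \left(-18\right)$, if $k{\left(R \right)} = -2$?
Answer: $-1206$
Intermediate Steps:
$W{\left(F,V \right)} = 0$ ($W{\left(F,V \right)} = 2 \left(V - V\right) = 2 \cdot 0 = 0$)
$\left(67 + W{\left(k{\left(-2 \right)},11 \right)}\right) \left(-18\right) = \left(67 + 0\right) \left(-18\right) = 67 \left(-18\right) = -1206$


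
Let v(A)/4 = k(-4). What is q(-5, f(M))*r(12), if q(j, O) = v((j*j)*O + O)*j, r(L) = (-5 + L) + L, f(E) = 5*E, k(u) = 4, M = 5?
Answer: -1520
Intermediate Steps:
v(A) = 16 (v(A) = 4*4 = 16)
r(L) = -5 + 2*L
q(j, O) = 16*j
q(-5, f(M))*r(12) = (16*(-5))*(-5 + 2*12) = -80*(-5 + 24) = -80*19 = -1520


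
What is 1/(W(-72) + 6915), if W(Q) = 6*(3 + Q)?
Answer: 1/6501 ≈ 0.00015382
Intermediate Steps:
W(Q) = 18 + 6*Q
1/(W(-72) + 6915) = 1/((18 + 6*(-72)) + 6915) = 1/((18 - 432) + 6915) = 1/(-414 + 6915) = 1/6501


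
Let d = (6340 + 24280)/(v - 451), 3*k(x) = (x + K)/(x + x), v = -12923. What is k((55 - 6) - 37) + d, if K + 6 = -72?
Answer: -85759/26748 ≈ -3.2062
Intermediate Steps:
K = -78 (K = -6 - 72 = -78)
k(x) = (-78 + x)/(6*x) (k(x) = ((x - 78)/(x + x))/3 = ((-78 + x)/((2*x)))/3 = ((-78 + x)*(1/(2*x)))/3 = ((-78 + x)/(2*x))/3 = (-78 + x)/(6*x))
d = -15310/6687 (d = (6340 + 24280)/(-12923 - 451) = 30620/(-13374) = 30620*(-1/13374) = -15310/6687 ≈ -2.2895)
k((55 - 6) - 37) + d = (-78 + ((55 - 6) - 37))/(6*((55 - 6) - 37)) - 15310/6687 = (-78 + (49 - 37))/(6*(49 - 37)) - 15310/6687 = (⅙)*(-78 + 12)/12 - 15310/6687 = (⅙)*(1/12)*(-66) - 15310/6687 = -11/12 - 15310/6687 = -85759/26748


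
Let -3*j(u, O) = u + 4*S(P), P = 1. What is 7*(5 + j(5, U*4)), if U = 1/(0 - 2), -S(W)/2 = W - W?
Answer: 70/3 ≈ 23.333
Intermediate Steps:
S(W) = 0 (S(W) = -2*(W - W) = -2*0 = 0)
U = -1/2 (U = 1/(-2) = -1/2 ≈ -0.50000)
j(u, O) = -u/3 (j(u, O) = -(u + 4*0)/3 = -(u + 0)/3 = -u/3)
7*(5 + j(5, U*4)) = 7*(5 - 1/3*5) = 7*(5 - 5/3) = 7*(10/3) = 70/3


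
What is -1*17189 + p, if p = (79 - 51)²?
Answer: -16405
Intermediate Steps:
p = 784 (p = 28² = 784)
-1*17189 + p = -1*17189 + 784 = -17189 + 784 = -16405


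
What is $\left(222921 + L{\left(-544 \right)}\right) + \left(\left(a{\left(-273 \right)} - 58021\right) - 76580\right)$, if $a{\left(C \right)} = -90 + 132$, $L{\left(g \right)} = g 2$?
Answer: $87274$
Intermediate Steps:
$L{\left(g \right)} = 2 g$
$a{\left(C \right)} = 42$
$\left(222921 + L{\left(-544 \right)}\right) + \left(\left(a{\left(-273 \right)} - 58021\right) - 76580\right) = \left(222921 + 2 \left(-544\right)\right) + \left(\left(42 - 58021\right) - 76580\right) = \left(222921 - 1088\right) - 134559 = 221833 - 134559 = 87274$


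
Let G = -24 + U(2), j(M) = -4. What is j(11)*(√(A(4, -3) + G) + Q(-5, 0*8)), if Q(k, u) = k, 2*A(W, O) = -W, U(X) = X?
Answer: 20 - 8*I*√6 ≈ 20.0 - 19.596*I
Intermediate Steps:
A(W, O) = -W/2 (A(W, O) = (-W)/2 = -W/2)
G = -22 (G = -24 + 2 = -22)
j(11)*(√(A(4, -3) + G) + Q(-5, 0*8)) = -4*(√(-½*4 - 22) - 5) = -4*(√(-2 - 22) - 5) = -4*(√(-24) - 5) = -4*(2*I*√6 - 5) = -4*(-5 + 2*I*√6) = 20 - 8*I*√6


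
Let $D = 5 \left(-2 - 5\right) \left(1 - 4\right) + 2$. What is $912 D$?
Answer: $97584$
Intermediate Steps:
$D = 107$ ($D = 5 \left(\left(-7\right) \left(-3\right)\right) + 2 = 5 \cdot 21 + 2 = 105 + 2 = 107$)
$912 D = 912 \cdot 107 = 97584$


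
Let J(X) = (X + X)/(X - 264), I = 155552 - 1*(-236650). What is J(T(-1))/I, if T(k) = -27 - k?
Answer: 13/28434645 ≈ 4.5719e-7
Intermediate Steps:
I = 392202 (I = 155552 + 236650 = 392202)
J(X) = 2*X/(-264 + X) (J(X) = (2*X)/(-264 + X) = 2*X/(-264 + X))
J(T(-1))/I = (2*(-27 - 1*(-1))/(-264 + (-27 - 1*(-1))))/392202 = (2*(-27 + 1)/(-264 + (-27 + 1)))*(1/392202) = (2*(-26)/(-264 - 26))*(1/392202) = (2*(-26)/(-290))*(1/392202) = (2*(-26)*(-1/290))*(1/392202) = (26/145)*(1/392202) = 13/28434645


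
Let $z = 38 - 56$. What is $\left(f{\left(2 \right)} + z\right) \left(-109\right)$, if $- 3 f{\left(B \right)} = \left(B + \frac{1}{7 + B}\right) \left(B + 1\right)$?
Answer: $\frac{19729}{9} \approx 2192.1$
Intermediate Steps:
$f{\left(B \right)} = - \frac{\left(1 + B\right) \left(B + \frac{1}{7 + B}\right)}{3}$ ($f{\left(B \right)} = - \frac{\left(B + \frac{1}{7 + B}\right) \left(B + 1\right)}{3} = - \frac{\left(B + \frac{1}{7 + B}\right) \left(1 + B\right)}{3} = - \frac{\left(1 + B\right) \left(B + \frac{1}{7 + B}\right)}{3}$)
$z = -18$ ($z = 38 - 56 = -18$)
$\left(f{\left(2 \right)} + z\right) \left(-109\right) = \left(\frac{-1 - 2^{3} - 16 - 8 \cdot 2^{2}}{3 \left(7 + 2\right)} - 18\right) \left(-109\right) = \left(\frac{-1 - 8 - 16 - 32}{3 \cdot 9} - 18\right) \left(-109\right) = \left(\frac{1}{3} \cdot \frac{1}{9} \left(-1 - 8 - 16 - 32\right) - 18\right) \left(-109\right) = \left(\frac{1}{3} \cdot \frac{1}{9} \left(-57\right) - 18\right) \left(-109\right) = \left(- \frac{19}{9} - 18\right) \left(-109\right) = \left(- \frac{181}{9}\right) \left(-109\right) = \frac{19729}{9}$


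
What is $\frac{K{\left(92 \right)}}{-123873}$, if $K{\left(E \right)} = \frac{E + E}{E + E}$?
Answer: $- \frac{1}{123873} \approx -8.0728 \cdot 10^{-6}$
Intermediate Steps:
$K{\left(E \right)} = 1$ ($K{\left(E \right)} = \frac{2 E}{2 E} = 2 E \frac{1}{2 E} = 1$)
$\frac{K{\left(92 \right)}}{-123873} = 1 \frac{1}{-123873} = 1 \left(- \frac{1}{123873}\right) = - \frac{1}{123873}$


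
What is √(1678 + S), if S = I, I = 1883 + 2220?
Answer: √5781 ≈ 76.033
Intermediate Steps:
I = 4103
S = 4103
√(1678 + S) = √(1678 + 4103) = √5781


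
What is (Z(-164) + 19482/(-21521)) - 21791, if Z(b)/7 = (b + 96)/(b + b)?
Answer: -38454093627/1764722 ≈ -21790.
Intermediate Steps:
Z(b) = 7*(96 + b)/(2*b) (Z(b) = 7*((b + 96)/(b + b)) = 7*((96 + b)/((2*b))) = 7*((96 + b)*(1/(2*b))) = 7*((96 + b)/(2*b)) = 7*(96 + b)/(2*b))
(Z(-164) + 19482/(-21521)) - 21791 = ((7/2 + 336/(-164)) + 19482/(-21521)) - 21791 = ((7/2 + 336*(-1/164)) + 19482*(-1/21521)) - 21791 = ((7/2 - 84/41) - 19482/21521) - 21791 = (119/82 - 19482/21521) - 21791 = 963475/1764722 - 21791 = -38454093627/1764722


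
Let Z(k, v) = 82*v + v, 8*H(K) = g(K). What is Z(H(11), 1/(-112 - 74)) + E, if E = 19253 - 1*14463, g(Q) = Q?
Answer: 890857/186 ≈ 4789.6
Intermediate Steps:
E = 4790 (E = 19253 - 14463 = 4790)
H(K) = K/8
Z(k, v) = 83*v
Z(H(11), 1/(-112 - 74)) + E = 83/(-112 - 74) + 4790 = 83/(-186) + 4790 = 83*(-1/186) + 4790 = -83/186 + 4790 = 890857/186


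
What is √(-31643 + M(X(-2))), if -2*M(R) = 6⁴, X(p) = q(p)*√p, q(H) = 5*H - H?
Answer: 7*I*√659 ≈ 179.7*I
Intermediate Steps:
q(H) = 4*H
X(p) = 4*p^(3/2) (X(p) = (4*p)*√p = 4*p^(3/2))
M(R) = -648 (M(R) = -½*6⁴ = -½*1296 = -648)
√(-31643 + M(X(-2))) = √(-31643 - 648) = √(-32291) = 7*I*√659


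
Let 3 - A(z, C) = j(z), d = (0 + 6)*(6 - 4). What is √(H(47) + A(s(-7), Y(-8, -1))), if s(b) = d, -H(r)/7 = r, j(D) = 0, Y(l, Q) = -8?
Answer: I*√326 ≈ 18.055*I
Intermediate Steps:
d = 12 (d = 6*2 = 12)
H(r) = -7*r
s(b) = 12
A(z, C) = 3 (A(z, C) = 3 - 1*0 = 3 + 0 = 3)
√(H(47) + A(s(-7), Y(-8, -1))) = √(-7*47 + 3) = √(-329 + 3) = √(-326) = I*√326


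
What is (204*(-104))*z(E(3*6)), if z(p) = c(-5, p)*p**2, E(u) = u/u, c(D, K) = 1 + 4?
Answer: -106080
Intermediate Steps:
c(D, K) = 5
E(u) = 1
z(p) = 5*p**2
(204*(-104))*z(E(3*6)) = (204*(-104))*(5*1**2) = -106080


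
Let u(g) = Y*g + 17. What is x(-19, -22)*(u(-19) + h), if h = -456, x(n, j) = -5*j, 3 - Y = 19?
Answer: -14850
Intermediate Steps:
Y = -16 (Y = 3 - 1*19 = 3 - 19 = -16)
u(g) = 17 - 16*g (u(g) = -16*g + 17 = 17 - 16*g)
x(-19, -22)*(u(-19) + h) = (-5*(-22))*((17 - 16*(-19)) - 456) = 110*((17 + 304) - 456) = 110*(321 - 456) = 110*(-135) = -14850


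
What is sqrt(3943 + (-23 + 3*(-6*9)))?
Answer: sqrt(3758) ≈ 61.303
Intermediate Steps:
sqrt(3943 + (-23 + 3*(-6*9))) = sqrt(3943 + (-23 + 3*(-54))) = sqrt(3943 + (-23 - 162)) = sqrt(3943 - 185) = sqrt(3758)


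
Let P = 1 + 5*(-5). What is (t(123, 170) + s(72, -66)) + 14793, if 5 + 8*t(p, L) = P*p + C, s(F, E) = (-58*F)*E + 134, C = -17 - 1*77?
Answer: 2321293/8 ≈ 2.9016e+5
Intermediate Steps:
P = -24 (P = 1 - 25 = -24)
C = -94 (C = -17 - 77 = -94)
s(F, E) = 134 - 58*E*F (s(F, E) = -58*E*F + 134 = 134 - 58*E*F)
t(p, L) = -99/8 - 3*p (t(p, L) = -5/8 + (-24*p - 94)/8 = -5/8 + (-94 - 24*p)/8 = -5/8 + (-47/4 - 3*p) = -99/8 - 3*p)
(t(123, 170) + s(72, -66)) + 14793 = ((-99/8 - 3*123) + (134 - 58*(-66)*72)) + 14793 = ((-99/8 - 369) + (134 + 275616)) + 14793 = (-3051/8 + 275750) + 14793 = 2202949/8 + 14793 = 2321293/8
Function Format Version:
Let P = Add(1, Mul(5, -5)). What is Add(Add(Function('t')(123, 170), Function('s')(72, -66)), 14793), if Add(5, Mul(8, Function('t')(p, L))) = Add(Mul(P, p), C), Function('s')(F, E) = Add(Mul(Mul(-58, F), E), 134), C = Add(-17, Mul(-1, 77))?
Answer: Rational(2321293, 8) ≈ 2.9016e+5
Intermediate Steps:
P = -24 (P = Add(1, -25) = -24)
C = -94 (C = Add(-17, -77) = -94)
Function('s')(F, E) = Add(134, Mul(-58, E, F)) (Function('s')(F, E) = Add(Mul(-58, E, F), 134) = Add(134, Mul(-58, E, F)))
Function('t')(p, L) = Add(Rational(-99, 8), Mul(-3, p)) (Function('t')(p, L) = Add(Rational(-5, 8), Mul(Rational(1, 8), Add(Mul(-24, p), -94))) = Add(Rational(-5, 8), Mul(Rational(1, 8), Add(-94, Mul(-24, p)))) = Add(Rational(-5, 8), Add(Rational(-47, 4), Mul(-3, p))) = Add(Rational(-99, 8), Mul(-3, p)))
Add(Add(Function('t')(123, 170), Function('s')(72, -66)), 14793) = Add(Add(Add(Rational(-99, 8), Mul(-3, 123)), Add(134, Mul(-58, -66, 72))), 14793) = Add(Add(Add(Rational(-99, 8), -369), Add(134, 275616)), 14793) = Add(Add(Rational(-3051, 8), 275750), 14793) = Add(Rational(2202949, 8), 14793) = Rational(2321293, 8)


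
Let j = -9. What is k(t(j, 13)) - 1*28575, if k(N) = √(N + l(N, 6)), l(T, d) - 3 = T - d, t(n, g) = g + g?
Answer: -28568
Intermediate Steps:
t(n, g) = 2*g
l(T, d) = 3 + T - d (l(T, d) = 3 + (T - d) = 3 + T - d)
k(N) = √(-3 + 2*N) (k(N) = √(N + (3 + N - 1*6)) = √(N + (3 + N - 6)) = √(N + (-3 + N)) = √(-3 + 2*N))
k(t(j, 13)) - 1*28575 = √(-3 + 2*(2*13)) - 1*28575 = √(-3 + 2*26) - 28575 = √(-3 + 52) - 28575 = √49 - 28575 = 7 - 28575 = -28568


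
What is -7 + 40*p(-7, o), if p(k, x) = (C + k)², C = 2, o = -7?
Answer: 993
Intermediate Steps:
p(k, x) = (2 + k)²
-7 + 40*p(-7, o) = -7 + 40*(2 - 7)² = -7 + 40*(-5)² = -7 + 40*25 = -7 + 1000 = 993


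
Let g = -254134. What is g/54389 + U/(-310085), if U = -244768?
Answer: -65490454638/16865213065 ≈ -3.8832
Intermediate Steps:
g/54389 + U/(-310085) = -254134/54389 - 244768/(-310085) = -254134*1/54389 - 244768*(-1/310085) = -254134/54389 + 244768/310085 = -65490454638/16865213065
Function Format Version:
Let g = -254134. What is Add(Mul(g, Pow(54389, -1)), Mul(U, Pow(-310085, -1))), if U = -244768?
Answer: Rational(-65490454638, 16865213065) ≈ -3.8832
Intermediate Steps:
Add(Mul(g, Pow(54389, -1)), Mul(U, Pow(-310085, -1))) = Add(Mul(-254134, Pow(54389, -1)), Mul(-244768, Pow(-310085, -1))) = Add(Mul(-254134, Rational(1, 54389)), Mul(-244768, Rational(-1, 310085))) = Add(Rational(-254134, 54389), Rational(244768, 310085)) = Rational(-65490454638, 16865213065)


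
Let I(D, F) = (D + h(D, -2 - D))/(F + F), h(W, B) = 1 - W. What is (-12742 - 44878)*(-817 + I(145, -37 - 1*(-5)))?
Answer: 753223045/16 ≈ 4.7076e+7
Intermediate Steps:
I(D, F) = 1/(2*F) (I(D, F) = (D + (1 - D))/(F + F) = 1/(2*F))
(-12742 - 44878)*(-817 + I(145, -37 - 1*(-5))) = (-12742 - 44878)*(-817 + 1/(2*(-37 - 1*(-5)))) = -57620*(-817 + 1/(2*(-37 + 5))) = -57620*(-817 + (1/2)/(-32)) = -57620*(-817 + (1/2)*(-1/32)) = -57620*(-817 - 1/64) = -57620*(-52289/64) = 753223045/16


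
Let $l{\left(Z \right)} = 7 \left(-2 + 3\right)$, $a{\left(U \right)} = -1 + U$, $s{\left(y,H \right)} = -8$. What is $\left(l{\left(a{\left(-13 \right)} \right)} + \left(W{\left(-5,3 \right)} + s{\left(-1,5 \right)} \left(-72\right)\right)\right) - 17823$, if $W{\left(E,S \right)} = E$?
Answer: $-17245$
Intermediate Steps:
$l{\left(Z \right)} = 7$ ($l{\left(Z \right)} = 7 \cdot 1 = 7$)
$\left(l{\left(a{\left(-13 \right)} \right)} + \left(W{\left(-5,3 \right)} + s{\left(-1,5 \right)} \left(-72\right)\right)\right) - 17823 = \left(7 - -571\right) - 17823 = \left(7 + \left(-5 + 576\right)\right) - 17823 = \left(7 + 571\right) - 17823 = 578 - 17823 = -17245$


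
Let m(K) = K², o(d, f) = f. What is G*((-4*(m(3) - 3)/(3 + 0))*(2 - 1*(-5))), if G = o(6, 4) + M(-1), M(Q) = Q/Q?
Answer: -280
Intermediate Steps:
M(Q) = 1
G = 5 (G = 4 + 1 = 5)
G*((-4*(m(3) - 3)/(3 + 0))*(2 - 1*(-5))) = 5*((-4*(3² - 3)/(3 + 0))*(2 - 1*(-5))) = 5*((-4*(9 - 3)/3)*(2 + 5)) = 5*(-24/3*7) = 5*(-4*2*7) = 5*(-8*7) = 5*(-56) = -280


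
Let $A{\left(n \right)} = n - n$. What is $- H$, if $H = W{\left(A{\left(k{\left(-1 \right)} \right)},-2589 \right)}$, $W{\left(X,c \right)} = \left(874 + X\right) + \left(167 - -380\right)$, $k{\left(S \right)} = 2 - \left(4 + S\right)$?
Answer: $-1421$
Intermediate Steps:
$k{\left(S \right)} = -2 - S$
$A{\left(n \right)} = 0$
$W{\left(X,c \right)} = 1421 + X$ ($W{\left(X,c \right)} = \left(874 + X\right) + \left(167 + 380\right) = \left(874 + X\right) + 547 = 1421 + X$)
$H = 1421$ ($H = 1421 + 0 = 1421$)
$- H = \left(-1\right) 1421 = -1421$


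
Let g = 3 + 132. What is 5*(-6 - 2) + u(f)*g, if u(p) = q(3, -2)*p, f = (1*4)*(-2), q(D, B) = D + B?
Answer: -1120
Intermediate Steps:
q(D, B) = B + D
g = 135
f = -8 (f = 4*(-2) = -8)
u(p) = p (u(p) = (-2 + 3)*p = 1*p = p)
5*(-6 - 2) + u(f)*g = 5*(-6 - 2) - 8*135 = 5*(-8) - 1080 = -40 - 1080 = -1120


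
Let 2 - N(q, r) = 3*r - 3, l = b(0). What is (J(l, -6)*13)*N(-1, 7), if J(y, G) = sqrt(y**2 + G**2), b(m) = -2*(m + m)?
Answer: -1248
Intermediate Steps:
b(m) = -4*m
l = 0 (l = -4*0 = 0)
J(y, G) = sqrt(G**2 + y**2)
N(q, r) = 5 - 3*r (N(q, r) = 2 - (3*r - 3) = 2 - (-3 + 3*r) = 2 + (3 - 3*r) = 5 - 3*r)
(J(l, -6)*13)*N(-1, 7) = (sqrt((-6)**2 + 0**2)*13)*(5 - 3*7) = (sqrt(36 + 0)*13)*(5 - 21) = (sqrt(36)*13)*(-16) = (6*13)*(-16) = 78*(-16) = -1248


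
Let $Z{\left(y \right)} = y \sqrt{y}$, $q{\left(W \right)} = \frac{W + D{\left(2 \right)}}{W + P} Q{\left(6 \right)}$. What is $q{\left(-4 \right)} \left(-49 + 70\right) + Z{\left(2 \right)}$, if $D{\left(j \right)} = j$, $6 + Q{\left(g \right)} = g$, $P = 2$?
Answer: $2 \sqrt{2} \approx 2.8284$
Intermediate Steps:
$Q{\left(g \right)} = -6 + g$
$q{\left(W \right)} = 0$ ($q{\left(W \right)} = \frac{W + 2}{W + 2} \left(-6 + 6\right) = \frac{2 + W}{2 + W} 0 = 1 \cdot 0 = 0$)
$Z{\left(y \right)} = y^{\frac{3}{2}}$
$q{\left(-4 \right)} \left(-49 + 70\right) + Z{\left(2 \right)} = 0 \left(-49 + 70\right) + 2^{\frac{3}{2}} = 0 \cdot 21 + 2 \sqrt{2} = 0 + 2 \sqrt{2} = 2 \sqrt{2}$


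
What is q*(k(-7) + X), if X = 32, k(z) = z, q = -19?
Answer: -475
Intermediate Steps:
q*(k(-7) + X) = -19*(-7 + 32) = -19*25 = -475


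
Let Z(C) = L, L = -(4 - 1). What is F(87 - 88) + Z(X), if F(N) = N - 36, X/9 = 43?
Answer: -40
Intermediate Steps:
X = 387 (X = 9*43 = 387)
L = -3 (L = -1*3 = -3)
Z(C) = -3
F(N) = -36 + N
F(87 - 88) + Z(X) = (-36 + (87 - 88)) - 3 = (-36 - 1) - 3 = -37 - 3 = -40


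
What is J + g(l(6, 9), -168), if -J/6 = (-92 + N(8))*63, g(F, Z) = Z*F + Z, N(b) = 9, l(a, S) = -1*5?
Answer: 32046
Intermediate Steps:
l(a, S) = -5
g(F, Z) = Z + F*Z (g(F, Z) = F*Z + Z = Z + F*Z)
J = 31374 (J = -6*(-92 + 9)*63 = -(-498)*63 = -6*(-5229) = 31374)
J + g(l(6, 9), -168) = 31374 - 168*(1 - 5) = 31374 - 168*(-4) = 31374 + 672 = 32046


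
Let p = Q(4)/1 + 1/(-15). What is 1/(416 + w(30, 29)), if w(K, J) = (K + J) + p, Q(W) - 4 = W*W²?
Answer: 15/8144 ≈ 0.0018418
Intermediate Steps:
Q(W) = 4 + W³ (Q(W) = 4 + W*W² = 4 + W³)
p = 1019/15 (p = (4 + 4³)/1 + 1/(-15) = (4 + 64)*1 + 1*(-1/15) = 68*1 - 1/15 = 68 - 1/15 = 1019/15 ≈ 67.933)
w(K, J) = 1019/15 + J + K (w(K, J) = (K + J) + 1019/15 = (J + K) + 1019/15 = 1019/15 + J + K)
1/(416 + w(30, 29)) = 1/(416 + (1019/15 + 29 + 30)) = 1/(416 + 1904/15) = 1/(8144/15) = 15/8144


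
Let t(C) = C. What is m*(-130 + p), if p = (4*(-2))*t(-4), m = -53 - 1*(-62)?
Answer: -882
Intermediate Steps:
m = 9 (m = -53 + 62 = 9)
p = 32 (p = (4*(-2))*(-4) = -8*(-4) = 32)
m*(-130 + p) = 9*(-130 + 32) = 9*(-98) = -882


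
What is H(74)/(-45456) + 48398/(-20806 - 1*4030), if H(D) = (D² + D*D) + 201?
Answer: -88463407/40319472 ≈ -2.1941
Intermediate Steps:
H(D) = 201 + 2*D² (H(D) = (D² + D²) + 201 = 2*D² + 201 = 201 + 2*D²)
H(74)/(-45456) + 48398/(-20806 - 1*4030) = (201 + 2*74²)/(-45456) + 48398/(-20806 - 1*4030) = (201 + 2*5476)*(-1/45456) + 48398/(-20806 - 4030) = (201 + 10952)*(-1/45456) + 48398/(-24836) = 11153*(-1/45456) + 48398*(-1/24836) = -11153/45456 - 3457/1774 = -88463407/40319472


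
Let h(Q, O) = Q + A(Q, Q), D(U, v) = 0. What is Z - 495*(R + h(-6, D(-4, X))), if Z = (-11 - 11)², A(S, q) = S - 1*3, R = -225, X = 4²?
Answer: 119284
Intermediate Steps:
X = 16
A(S, q) = -3 + S (A(S, q) = S - 3 = -3 + S)
h(Q, O) = -3 + 2*Q (h(Q, O) = Q + (-3 + Q) = -3 + 2*Q)
Z = 484 (Z = (-22)² = 484)
Z - 495*(R + h(-6, D(-4, X))) = 484 - 495*(-225 + (-3 + 2*(-6))) = 484 - 495*(-225 + (-3 - 12)) = 484 - 495*(-225 - 15) = 484 - 495*(-240) = 484 + 118800 = 119284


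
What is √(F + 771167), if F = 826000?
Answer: 3*√177463 ≈ 1263.8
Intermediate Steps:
√(F + 771167) = √(826000 + 771167) = √1597167 = 3*√177463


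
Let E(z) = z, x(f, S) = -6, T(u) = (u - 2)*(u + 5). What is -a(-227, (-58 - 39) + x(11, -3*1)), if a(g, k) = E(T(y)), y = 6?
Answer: -44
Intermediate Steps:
T(u) = (-2 + u)*(5 + u)
a(g, k) = 44 (a(g, k) = -10 + 6**2 + 3*6 = -10 + 36 + 18 = 44)
-a(-227, (-58 - 39) + x(11, -3*1)) = -1*44 = -44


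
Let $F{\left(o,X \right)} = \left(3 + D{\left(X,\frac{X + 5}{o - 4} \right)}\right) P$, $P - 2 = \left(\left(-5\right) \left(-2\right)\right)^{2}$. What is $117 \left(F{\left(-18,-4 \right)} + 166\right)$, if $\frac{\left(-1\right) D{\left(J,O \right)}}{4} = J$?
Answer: $246168$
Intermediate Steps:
$D{\left(J,O \right)} = - 4 J$
$P = 102$ ($P = 2 + \left(\left(-5\right) \left(-2\right)\right)^{2} = 2 + 10^{2} = 2 + 100 = 102$)
$F{\left(o,X \right)} = 306 - 408 X$ ($F{\left(o,X \right)} = \left(3 - 4 X\right) 102 = 306 - 408 X$)
$117 \left(F{\left(-18,-4 \right)} + 166\right) = 117 \left(\left(306 - -1632\right) + 166\right) = 117 \left(\left(306 + 1632\right) + 166\right) = 117 \left(1938 + 166\right) = 117 \cdot 2104 = 246168$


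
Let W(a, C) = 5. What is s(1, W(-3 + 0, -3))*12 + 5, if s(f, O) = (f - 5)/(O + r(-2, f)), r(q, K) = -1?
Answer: -7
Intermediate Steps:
s(f, O) = (-5 + f)/(-1 + O) (s(f, O) = (f - 5)/(O - 1) = (-5 + f)/(-1 + O))
s(1, W(-3 + 0, -3))*12 + 5 = ((-5 + 1)/(-1 + 5))*12 + 5 = (-4/4)*12 + 5 = ((1/4)*(-4))*12 + 5 = -1*12 + 5 = -12 + 5 = -7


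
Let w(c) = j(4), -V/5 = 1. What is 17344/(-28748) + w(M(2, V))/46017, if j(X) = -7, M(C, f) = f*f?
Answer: -199580021/330724179 ≈ -0.60346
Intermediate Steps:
V = -5 (V = -5*1 = -5)
M(C, f) = f²
w(c) = -7
17344/(-28748) + w(M(2, V))/46017 = 17344/(-28748) - 7/46017 = 17344*(-1/28748) - 7*1/46017 = -4336/7187 - 7/46017 = -199580021/330724179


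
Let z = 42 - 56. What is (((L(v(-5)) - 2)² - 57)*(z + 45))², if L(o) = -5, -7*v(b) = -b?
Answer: 61504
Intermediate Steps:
v(b) = b/7 (v(b) = -(-1)*b/7 = b/7)
z = -14
(((L(v(-5)) - 2)² - 57)*(z + 45))² = (((-5 - 2)² - 57)*(-14 + 45))² = (((-7)² - 57)*31)² = ((49 - 57)*31)² = (-8*31)² = (-248)² = 61504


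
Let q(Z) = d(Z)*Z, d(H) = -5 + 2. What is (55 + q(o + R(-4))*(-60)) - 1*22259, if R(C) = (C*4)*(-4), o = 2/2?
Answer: -10504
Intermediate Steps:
o = 1 (o = 2*(1/2) = 1)
R(C) = -16*C (R(C) = (4*C)*(-4) = -16*C)
d(H) = -3
q(Z) = -3*Z
(55 + q(o + R(-4))*(-60)) - 1*22259 = (55 - 3*(1 - 16*(-4))*(-60)) - 1*22259 = (55 - 3*(1 + 64)*(-60)) - 22259 = (55 - 3*65*(-60)) - 22259 = (55 - 195*(-60)) - 22259 = (55 + 11700) - 22259 = 11755 - 22259 = -10504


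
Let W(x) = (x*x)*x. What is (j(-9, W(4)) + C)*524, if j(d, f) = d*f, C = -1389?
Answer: -1029660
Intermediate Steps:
W(x) = x³ (W(x) = x²*x = x³)
(j(-9, W(4)) + C)*524 = (-9*4³ - 1389)*524 = (-9*64 - 1389)*524 = (-576 - 1389)*524 = -1965*524 = -1029660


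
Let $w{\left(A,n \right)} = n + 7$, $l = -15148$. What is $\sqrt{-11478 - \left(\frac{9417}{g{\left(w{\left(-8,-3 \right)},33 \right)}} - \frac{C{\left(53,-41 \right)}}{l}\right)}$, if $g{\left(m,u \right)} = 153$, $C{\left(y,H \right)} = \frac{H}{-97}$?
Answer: $\frac{i \sqrt{16200307563282246327}}{37468578} \approx 107.42 i$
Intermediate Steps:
$C{\left(y,H \right)} = - \frac{H}{97}$ ($C{\left(y,H \right)} = H \left(- \frac{1}{97}\right) = - \frac{H}{97}$)
$w{\left(A,n \right)} = 7 + n$
$\sqrt{-11478 - \left(\frac{9417}{g{\left(w{\left(-8,-3 \right)},33 \right)}} - \frac{C{\left(53,-41 \right)}}{l}\right)} = \sqrt{-11478 - \left(\frac{3139}{51} - \frac{\left(- \frac{1}{97}\right) \left(-41\right)}{-15148}\right)} = \sqrt{-11478 + \left(\frac{41}{97} \left(- \frac{1}{15148}\right) - \frac{3139}{51}\right)} = \sqrt{-11478 - \frac{4612310575}{74937156}} = \sqrt{- \frac{864740987143}{74937156}} = \frac{i \sqrt{16200307563282246327}}{37468578}$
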